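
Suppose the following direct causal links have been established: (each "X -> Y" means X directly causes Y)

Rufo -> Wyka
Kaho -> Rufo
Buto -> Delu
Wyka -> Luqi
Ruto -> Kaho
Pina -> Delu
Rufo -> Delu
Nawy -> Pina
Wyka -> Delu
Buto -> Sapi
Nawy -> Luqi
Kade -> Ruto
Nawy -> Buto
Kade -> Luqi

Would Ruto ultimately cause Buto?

Ruto leads to Kaho, Rufo, Wyka, Luqi, Delu; Buto is not among them.

No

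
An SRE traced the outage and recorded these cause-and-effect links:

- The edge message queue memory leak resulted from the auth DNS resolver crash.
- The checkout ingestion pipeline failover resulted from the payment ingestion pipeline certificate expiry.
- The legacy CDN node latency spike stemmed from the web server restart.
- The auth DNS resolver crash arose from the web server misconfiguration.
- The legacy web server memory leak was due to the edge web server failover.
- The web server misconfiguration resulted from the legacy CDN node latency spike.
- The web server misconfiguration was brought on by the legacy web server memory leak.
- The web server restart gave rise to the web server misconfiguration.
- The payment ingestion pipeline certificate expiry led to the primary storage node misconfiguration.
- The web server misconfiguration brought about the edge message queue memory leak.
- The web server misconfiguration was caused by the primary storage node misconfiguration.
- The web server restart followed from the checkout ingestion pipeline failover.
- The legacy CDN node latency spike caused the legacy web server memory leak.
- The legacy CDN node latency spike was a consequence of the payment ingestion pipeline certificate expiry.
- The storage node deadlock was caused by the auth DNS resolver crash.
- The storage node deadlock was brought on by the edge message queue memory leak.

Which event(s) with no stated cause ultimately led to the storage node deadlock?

the edge web server failover, the payment ingestion pipeline certificate expiry

Tracing upstream from the storage node deadlock: the storage node deadlock ← the auth DNS resolver crash ← the web server misconfiguration ← the legacy CDN node latency spike ← the payment ingestion pipeline certificate expiry.
A separate upstream branch: the storage node deadlock ← the auth DNS resolver crash ← the web server misconfiguration ← the legacy web server memory leak ← the edge web server failover.
Each of those chain origins has no stated cause.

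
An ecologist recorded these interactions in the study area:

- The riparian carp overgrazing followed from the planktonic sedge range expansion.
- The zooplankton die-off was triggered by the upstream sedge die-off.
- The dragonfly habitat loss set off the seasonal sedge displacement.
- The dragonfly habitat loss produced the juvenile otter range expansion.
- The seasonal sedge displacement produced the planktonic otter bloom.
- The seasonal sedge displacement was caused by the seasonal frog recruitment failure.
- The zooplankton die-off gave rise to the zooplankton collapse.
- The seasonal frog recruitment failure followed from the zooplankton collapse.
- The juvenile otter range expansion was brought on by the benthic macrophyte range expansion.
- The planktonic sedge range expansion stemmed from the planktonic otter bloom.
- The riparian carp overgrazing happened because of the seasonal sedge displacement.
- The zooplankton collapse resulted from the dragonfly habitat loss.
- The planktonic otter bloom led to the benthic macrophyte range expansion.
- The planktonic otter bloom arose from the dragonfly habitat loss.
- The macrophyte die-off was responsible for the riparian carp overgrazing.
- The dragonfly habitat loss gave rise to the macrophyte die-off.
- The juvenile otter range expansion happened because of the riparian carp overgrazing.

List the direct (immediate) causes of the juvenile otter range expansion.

the benthic macrophyte range expansion, the dragonfly habitat loss, the riparian carp overgrazing

Upstream contributors include the macrophyte die-off, the upstream sedge die-off, the zooplankton die-off, the zooplankton collapse, the seasonal frog recruitment failure, the seasonal sedge displacement, the planktonic otter bloom, the planktonic sedge range expansion, but only the benthic macrophyte range expansion, the dragonfly habitat loss, the riparian carp overgrazing feed directly into the juvenile otter range expansion.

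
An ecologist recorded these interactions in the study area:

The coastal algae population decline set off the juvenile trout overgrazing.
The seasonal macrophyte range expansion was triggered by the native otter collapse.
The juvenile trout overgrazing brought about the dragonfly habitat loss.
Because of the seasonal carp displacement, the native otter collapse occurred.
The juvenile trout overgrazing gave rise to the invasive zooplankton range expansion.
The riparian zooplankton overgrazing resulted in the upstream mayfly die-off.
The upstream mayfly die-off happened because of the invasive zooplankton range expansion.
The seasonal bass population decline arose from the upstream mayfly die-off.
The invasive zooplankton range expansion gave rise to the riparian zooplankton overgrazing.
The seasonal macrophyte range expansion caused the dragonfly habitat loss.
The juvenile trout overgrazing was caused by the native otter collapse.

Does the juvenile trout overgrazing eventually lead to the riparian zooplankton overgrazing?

There is a causal chain: the juvenile trout overgrazing → the invasive zooplankton range expansion → the riparian zooplankton overgrazing.

Yes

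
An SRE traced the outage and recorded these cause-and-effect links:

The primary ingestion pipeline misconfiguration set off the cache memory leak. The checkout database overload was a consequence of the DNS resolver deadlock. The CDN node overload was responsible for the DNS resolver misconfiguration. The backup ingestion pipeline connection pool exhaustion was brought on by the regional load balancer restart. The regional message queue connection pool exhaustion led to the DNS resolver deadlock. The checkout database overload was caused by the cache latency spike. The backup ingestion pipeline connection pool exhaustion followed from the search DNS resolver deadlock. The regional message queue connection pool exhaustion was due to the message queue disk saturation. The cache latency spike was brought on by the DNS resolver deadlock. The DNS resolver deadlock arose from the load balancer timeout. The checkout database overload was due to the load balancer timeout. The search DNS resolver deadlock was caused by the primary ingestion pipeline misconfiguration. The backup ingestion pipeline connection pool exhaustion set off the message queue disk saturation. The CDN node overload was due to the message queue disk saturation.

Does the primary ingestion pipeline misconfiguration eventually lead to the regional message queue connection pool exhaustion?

There is a causal chain: the primary ingestion pipeline misconfiguration → the search DNS resolver deadlock → the backup ingestion pipeline connection pool exhaustion → the message queue disk saturation → the regional message queue connection pool exhaustion.

Yes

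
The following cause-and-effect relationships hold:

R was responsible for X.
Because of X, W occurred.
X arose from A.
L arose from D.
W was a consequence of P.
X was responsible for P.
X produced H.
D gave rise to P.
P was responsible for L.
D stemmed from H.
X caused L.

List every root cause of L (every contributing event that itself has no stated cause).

Tracing upstream from L: L ← X ← A.
A separate upstream branch: L ← X ← R.
Each of those chain origins has no stated cause.

A, R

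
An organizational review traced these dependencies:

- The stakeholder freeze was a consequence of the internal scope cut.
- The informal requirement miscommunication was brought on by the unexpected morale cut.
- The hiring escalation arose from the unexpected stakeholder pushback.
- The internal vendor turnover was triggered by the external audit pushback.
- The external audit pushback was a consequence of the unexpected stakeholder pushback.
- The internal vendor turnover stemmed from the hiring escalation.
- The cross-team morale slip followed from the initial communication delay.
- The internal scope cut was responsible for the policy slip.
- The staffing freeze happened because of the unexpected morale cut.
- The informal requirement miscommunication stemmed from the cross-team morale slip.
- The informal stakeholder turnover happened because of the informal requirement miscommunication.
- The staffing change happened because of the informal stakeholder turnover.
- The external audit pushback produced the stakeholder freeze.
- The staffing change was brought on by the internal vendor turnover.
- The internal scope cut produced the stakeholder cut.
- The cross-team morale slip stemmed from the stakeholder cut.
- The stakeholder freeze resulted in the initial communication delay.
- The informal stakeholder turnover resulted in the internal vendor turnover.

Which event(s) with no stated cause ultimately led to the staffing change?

Tracing upstream from the staffing change: the staffing change ← the informal stakeholder turnover ← the informal requirement miscommunication ← the cross-team morale slip ← the stakeholder cut ← the internal scope cut.
A separate upstream branch: the staffing change ← the internal vendor turnover ← the external audit pushback ← the unexpected stakeholder pushback.
A separate upstream branch: the staffing change ← the informal stakeholder turnover ← the informal requirement miscommunication ← the unexpected morale cut.
Each of those chain origins has no stated cause.

the internal scope cut, the unexpected morale cut, the unexpected stakeholder pushback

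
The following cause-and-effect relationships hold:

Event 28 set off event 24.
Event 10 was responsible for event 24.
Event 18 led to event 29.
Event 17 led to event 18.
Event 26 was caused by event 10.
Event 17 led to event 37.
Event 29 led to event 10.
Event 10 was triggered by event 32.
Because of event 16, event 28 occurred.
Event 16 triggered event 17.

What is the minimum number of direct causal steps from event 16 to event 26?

Shortest chain: event 16 → event 17 → event 18 → event 29 → event 10 → event 26.

5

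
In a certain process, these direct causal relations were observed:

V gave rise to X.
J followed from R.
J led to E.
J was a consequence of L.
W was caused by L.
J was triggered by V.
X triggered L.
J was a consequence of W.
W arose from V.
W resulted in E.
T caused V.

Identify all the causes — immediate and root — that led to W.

Immediate causes of W: V, L.
Further upstream: T, X.

L, T, V, X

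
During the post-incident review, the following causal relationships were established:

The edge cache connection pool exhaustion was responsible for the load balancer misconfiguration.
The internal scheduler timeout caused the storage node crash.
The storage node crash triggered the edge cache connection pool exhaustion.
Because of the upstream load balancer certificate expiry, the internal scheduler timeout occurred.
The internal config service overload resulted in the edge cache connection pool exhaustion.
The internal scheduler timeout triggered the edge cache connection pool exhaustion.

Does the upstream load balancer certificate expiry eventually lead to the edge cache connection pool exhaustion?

Yes

There is a causal chain: the upstream load balancer certificate expiry → the internal scheduler timeout → the edge cache connection pool exhaustion.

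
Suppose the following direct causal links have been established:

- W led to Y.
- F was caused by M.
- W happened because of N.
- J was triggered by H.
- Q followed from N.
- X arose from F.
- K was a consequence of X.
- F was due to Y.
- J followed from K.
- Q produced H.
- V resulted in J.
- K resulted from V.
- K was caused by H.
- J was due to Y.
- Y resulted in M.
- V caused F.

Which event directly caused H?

Q

Upstream contributors include N, but only Q feeds directly into H.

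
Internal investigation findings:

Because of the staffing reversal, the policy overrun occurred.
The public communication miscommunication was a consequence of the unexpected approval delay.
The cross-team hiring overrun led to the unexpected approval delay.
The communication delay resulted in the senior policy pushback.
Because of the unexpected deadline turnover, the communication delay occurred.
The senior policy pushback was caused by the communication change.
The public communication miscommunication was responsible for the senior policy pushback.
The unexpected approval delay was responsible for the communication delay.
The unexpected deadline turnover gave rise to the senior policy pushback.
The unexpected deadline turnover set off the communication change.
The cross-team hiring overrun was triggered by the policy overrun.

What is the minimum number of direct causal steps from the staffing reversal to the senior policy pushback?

5

Shortest chain: the staffing reversal → the policy overrun → the cross-team hiring overrun → the unexpected approval delay → the public communication miscommunication → the senior policy pushback.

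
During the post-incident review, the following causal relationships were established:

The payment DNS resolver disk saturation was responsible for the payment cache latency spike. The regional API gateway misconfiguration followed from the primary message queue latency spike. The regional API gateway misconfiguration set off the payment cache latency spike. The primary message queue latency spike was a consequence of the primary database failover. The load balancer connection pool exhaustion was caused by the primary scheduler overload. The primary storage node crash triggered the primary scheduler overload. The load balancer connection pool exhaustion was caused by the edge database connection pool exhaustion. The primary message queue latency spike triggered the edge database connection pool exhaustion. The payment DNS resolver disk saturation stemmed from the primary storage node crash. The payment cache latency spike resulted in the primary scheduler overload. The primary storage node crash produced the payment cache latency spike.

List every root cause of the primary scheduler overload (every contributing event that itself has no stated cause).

Tracing upstream from the primary scheduler overload: the primary scheduler overload ← the payment cache latency spike ← the regional API gateway misconfiguration ← the primary message queue latency spike ← the primary database failover.
A separate upstream branch: the primary scheduler overload ← the primary storage node crash.
Each of those chain origins has no stated cause.

the primary database failover, the primary storage node crash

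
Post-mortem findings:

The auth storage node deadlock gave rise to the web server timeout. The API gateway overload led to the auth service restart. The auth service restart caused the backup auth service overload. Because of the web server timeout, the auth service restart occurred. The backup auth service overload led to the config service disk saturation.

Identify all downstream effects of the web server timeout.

Direct effects: the auth service restart.
2 steps out: the backup auth service overload.
3 steps out: the config service disk saturation.
Not reachable from it: the auth storage node deadlock, the API gateway overload.

the auth service restart, the backup auth service overload, the config service disk saturation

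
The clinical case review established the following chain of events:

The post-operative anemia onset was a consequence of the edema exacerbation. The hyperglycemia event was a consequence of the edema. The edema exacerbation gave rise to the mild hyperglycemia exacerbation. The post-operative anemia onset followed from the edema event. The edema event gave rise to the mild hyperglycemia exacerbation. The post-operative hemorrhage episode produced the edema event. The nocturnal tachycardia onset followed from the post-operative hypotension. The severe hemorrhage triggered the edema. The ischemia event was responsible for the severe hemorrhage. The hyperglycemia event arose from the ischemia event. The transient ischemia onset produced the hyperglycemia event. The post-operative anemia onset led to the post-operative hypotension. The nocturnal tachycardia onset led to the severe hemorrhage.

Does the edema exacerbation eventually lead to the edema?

Yes

There is a causal chain: the edema exacerbation → the post-operative anemia onset → the post-operative hypotension → the nocturnal tachycardia onset → the severe hemorrhage → the edema.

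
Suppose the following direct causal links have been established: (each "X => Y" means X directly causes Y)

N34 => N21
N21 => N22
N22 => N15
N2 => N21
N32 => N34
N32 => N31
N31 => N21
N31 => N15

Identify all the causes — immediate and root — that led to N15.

N2, N21, N22, N31, N32, N34

Immediate causes of N15: N31, N22.
Further upstream: N32, N34, N2, N21.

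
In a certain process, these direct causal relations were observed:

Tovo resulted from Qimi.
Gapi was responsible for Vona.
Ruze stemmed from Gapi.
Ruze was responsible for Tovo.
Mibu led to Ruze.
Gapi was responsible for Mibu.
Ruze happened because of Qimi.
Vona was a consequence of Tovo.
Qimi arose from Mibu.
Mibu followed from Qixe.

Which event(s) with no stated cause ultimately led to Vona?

Tracing upstream from Vona: Vona ← Gapi.
A separate upstream branch: Vona ← Tovo ← Qimi ← Mibu ← Qixe.
Each of those chain origins has no stated cause.

Gapi, Qixe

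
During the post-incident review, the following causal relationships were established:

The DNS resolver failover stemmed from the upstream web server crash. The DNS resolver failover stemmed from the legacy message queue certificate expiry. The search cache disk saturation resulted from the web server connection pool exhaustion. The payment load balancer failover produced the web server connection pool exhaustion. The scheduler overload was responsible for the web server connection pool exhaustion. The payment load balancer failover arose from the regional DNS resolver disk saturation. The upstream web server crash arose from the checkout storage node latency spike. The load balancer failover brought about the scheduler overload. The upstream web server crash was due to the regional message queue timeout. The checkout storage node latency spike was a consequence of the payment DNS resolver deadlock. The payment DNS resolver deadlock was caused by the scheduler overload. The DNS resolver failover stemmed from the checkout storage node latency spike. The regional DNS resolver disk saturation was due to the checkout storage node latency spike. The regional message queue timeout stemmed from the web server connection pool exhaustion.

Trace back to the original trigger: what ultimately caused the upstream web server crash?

the load balancer failover

Tracing upstream from the upstream web server crash: the upstream web server crash ← the checkout storage node latency spike ← the payment DNS resolver deadlock ← the scheduler overload ← the load balancer failover.
The load balancer failover has no stated cause, so it is the root.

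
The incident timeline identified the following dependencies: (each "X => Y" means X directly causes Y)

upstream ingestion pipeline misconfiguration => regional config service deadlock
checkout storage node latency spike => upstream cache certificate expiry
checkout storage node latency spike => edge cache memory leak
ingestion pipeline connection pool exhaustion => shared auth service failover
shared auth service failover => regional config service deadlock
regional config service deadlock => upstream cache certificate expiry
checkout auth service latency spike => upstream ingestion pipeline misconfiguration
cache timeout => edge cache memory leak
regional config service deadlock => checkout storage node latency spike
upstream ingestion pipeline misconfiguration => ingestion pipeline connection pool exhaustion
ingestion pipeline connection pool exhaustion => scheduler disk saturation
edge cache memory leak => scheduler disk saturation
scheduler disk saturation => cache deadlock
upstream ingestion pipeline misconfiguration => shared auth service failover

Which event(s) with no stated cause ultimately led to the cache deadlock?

the cache timeout, the checkout auth service latency spike

Tracing upstream from the cache deadlock: the cache deadlock ← the scheduler disk saturation ← the ingestion pipeline connection pool exhaustion ← the upstream ingestion pipeline misconfiguration ← the checkout auth service latency spike.
A separate upstream branch: the cache deadlock ← the scheduler disk saturation ← the edge cache memory leak ← the cache timeout.
Each of those chain origins has no stated cause.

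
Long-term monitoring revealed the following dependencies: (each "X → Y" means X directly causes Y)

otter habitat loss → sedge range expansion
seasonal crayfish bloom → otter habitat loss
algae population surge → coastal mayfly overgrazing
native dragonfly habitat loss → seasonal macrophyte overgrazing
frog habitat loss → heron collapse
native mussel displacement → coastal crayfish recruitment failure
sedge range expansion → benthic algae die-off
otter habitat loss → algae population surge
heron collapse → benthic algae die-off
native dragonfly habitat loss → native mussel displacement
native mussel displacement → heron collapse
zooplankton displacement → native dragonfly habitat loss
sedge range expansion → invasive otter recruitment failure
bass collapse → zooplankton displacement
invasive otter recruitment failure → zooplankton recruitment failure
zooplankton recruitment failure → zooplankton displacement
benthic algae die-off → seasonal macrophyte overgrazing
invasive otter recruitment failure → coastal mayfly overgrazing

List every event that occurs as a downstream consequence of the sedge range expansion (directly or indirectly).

the benthic algae die-off, the coastal crayfish recruitment failure, the coastal mayfly overgrazing, the heron collapse, the invasive otter recruitment failure, the native dragonfly habitat loss, the native mussel displacement, the seasonal macrophyte overgrazing, the zooplankton displacement, the zooplankton recruitment failure

Direct effects: the invasive otter recruitment failure, the benthic algae die-off.
2 steps out: the zooplankton recruitment failure, the coastal mayfly overgrazing, the seasonal macrophyte overgrazing.
3 steps out: the zooplankton displacement.
4 steps out: the native dragonfly habitat loss.
5 steps out: the native mussel displacement.
6 steps out: the heron collapse, the coastal crayfish recruitment failure.
Not reachable from it: the bass collapse, the seasonal crayfish bloom, the otter habitat loss, the algae population surge, the frog habitat loss.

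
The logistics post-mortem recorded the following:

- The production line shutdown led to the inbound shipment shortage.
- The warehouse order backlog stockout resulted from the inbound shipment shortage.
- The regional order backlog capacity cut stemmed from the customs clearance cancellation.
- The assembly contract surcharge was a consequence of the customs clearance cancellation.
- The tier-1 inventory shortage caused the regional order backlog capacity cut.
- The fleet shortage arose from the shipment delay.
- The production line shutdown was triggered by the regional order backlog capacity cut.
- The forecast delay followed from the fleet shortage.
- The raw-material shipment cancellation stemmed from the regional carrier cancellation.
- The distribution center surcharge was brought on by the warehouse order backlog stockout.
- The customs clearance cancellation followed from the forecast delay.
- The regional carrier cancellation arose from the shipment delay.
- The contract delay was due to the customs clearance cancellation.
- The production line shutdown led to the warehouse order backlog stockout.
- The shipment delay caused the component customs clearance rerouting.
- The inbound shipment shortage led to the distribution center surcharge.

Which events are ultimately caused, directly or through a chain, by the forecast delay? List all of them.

the assembly contract surcharge, the contract delay, the customs clearance cancellation, the distribution center surcharge, the inbound shipment shortage, the production line shutdown, the regional order backlog capacity cut, the warehouse order backlog stockout

Direct effects: the customs clearance cancellation.
2 steps out: the regional order backlog capacity cut, the contract delay, the assembly contract surcharge.
3 steps out: the production line shutdown.
4 steps out: the inbound shipment shortage, the warehouse order backlog stockout.
5 steps out: the distribution center surcharge.
Not reachable from it: the shipment delay, the fleet shortage, the regional carrier cancellation, the raw-material shipment cancellation, the component customs clearance rerouting, the tier-1 inventory shortage.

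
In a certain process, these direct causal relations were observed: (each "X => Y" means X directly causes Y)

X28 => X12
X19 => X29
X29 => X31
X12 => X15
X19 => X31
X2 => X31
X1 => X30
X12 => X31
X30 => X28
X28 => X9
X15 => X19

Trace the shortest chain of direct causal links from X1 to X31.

X1 → X30 → X28 → X12 → X31

X1 → X30
X30 → X28
X28 → X12
X12 → X31
Length: 4 steps.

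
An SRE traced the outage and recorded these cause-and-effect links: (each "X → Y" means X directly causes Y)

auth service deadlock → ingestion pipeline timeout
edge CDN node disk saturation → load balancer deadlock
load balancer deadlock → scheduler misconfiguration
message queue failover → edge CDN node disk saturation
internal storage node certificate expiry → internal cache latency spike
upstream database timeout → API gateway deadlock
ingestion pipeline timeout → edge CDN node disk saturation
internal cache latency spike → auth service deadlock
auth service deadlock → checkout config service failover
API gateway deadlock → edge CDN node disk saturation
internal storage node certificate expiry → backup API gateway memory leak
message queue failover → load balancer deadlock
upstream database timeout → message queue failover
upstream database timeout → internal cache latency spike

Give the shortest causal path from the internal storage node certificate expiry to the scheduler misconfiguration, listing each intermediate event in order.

the internal storage node certificate expiry → the internal cache latency spike
the internal cache latency spike → the auth service deadlock
the auth service deadlock → the ingestion pipeline timeout
the ingestion pipeline timeout → the edge CDN node disk saturation
the edge CDN node disk saturation → the load balancer deadlock
the load balancer deadlock → the scheduler misconfiguration
Length: 6 steps.

the internal storage node certificate expiry → the internal cache latency spike → the auth service deadlock → the ingestion pipeline timeout → the edge CDN node disk saturation → the load balancer deadlock → the scheduler misconfiguration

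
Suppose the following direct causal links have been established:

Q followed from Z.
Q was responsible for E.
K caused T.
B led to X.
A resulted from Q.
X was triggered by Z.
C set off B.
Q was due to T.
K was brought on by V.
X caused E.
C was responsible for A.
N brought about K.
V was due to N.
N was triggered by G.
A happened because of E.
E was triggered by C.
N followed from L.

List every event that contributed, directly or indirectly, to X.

Immediate causes of X: Z, B.
Further upstream: C.

B, C, Z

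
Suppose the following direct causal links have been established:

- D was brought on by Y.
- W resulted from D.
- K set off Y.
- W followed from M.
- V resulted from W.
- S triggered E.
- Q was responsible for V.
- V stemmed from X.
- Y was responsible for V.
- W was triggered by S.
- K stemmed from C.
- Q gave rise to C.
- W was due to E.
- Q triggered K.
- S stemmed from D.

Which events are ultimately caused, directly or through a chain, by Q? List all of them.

C, D, E, K, S, V, W, Y

Direct effects: C, K, V.
2 steps out: Y.
3 steps out: D.
4 steps out: S, W.
5 steps out: E.
Not reachable from it: M, X.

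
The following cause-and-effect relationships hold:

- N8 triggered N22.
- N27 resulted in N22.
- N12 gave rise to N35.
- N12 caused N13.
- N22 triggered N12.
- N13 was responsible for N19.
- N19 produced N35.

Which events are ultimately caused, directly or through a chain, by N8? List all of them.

N12, N13, N19, N22, N35

Direct effects: N22.
2 steps out: N12.
3 steps out: N13, N35.
4 steps out: N19.
Not reachable from it: N27.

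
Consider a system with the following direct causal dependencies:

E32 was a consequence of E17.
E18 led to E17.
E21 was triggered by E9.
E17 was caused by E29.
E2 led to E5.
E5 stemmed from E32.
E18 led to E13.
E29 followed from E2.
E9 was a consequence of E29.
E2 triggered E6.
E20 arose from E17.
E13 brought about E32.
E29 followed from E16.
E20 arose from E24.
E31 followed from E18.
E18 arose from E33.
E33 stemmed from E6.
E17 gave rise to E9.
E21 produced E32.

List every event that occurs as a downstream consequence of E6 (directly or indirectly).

E13, E17, E18, E20, E21, E31, E32, E33, E5, E9

Direct effects: E33.
2 steps out: E18.
3 steps out: E17, E13, E31.
4 steps out: E9, E32, E20.
5 steps out: E21, E5.
Not reachable from it: E2, E16, E29, E24.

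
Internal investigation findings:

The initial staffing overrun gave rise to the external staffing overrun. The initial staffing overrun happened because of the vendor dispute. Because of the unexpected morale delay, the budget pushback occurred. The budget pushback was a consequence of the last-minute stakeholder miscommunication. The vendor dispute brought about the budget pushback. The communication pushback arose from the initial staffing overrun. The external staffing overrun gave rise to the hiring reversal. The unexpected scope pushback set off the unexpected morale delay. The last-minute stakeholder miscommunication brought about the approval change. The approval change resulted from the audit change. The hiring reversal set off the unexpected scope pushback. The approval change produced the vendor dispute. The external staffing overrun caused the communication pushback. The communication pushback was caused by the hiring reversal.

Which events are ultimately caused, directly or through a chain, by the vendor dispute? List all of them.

the budget pushback, the communication pushback, the external staffing overrun, the hiring reversal, the initial staffing overrun, the unexpected morale delay, the unexpected scope pushback

Direct effects: the initial staffing overrun, the budget pushback.
2 steps out: the external staffing overrun, the communication pushback.
3 steps out: the hiring reversal.
4 steps out: the unexpected scope pushback.
5 steps out: the unexpected morale delay.
Not reachable from it: the audit change, the last-minute stakeholder miscommunication, the approval change.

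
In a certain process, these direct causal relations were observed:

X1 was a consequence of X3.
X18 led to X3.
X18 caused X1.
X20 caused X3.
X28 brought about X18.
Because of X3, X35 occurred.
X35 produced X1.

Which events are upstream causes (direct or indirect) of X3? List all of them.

X18, X20, X28

Immediate causes of X3: X18, X20.
Further upstream: X28.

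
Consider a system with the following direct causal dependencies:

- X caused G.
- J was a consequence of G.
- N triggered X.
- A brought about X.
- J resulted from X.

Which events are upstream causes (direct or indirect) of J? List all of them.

Immediate causes of J: X, G.
Further upstream: N, A.

A, G, N, X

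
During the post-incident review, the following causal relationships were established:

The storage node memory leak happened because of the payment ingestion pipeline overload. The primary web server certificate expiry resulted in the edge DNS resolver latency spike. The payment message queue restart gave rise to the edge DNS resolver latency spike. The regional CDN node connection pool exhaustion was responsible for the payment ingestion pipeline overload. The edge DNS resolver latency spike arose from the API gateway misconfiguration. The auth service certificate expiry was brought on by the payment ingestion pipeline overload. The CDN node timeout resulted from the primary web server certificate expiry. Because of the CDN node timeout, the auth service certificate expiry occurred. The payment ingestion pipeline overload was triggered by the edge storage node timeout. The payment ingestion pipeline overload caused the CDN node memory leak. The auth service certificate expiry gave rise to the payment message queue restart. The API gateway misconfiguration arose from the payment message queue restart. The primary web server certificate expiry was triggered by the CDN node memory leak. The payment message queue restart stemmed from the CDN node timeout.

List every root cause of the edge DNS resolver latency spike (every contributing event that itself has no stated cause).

Tracing upstream from the edge DNS resolver latency spike: the edge DNS resolver latency spike ← the primary web server certificate expiry ← the CDN node memory leak ← the payment ingestion pipeline overload ← the regional CDN node connection pool exhaustion.
A separate upstream branch: the edge DNS resolver latency spike ← the primary web server certificate expiry ← the CDN node memory leak ← the payment ingestion pipeline overload ← the edge storage node timeout.
Each of those chain origins has no stated cause.

the edge storage node timeout, the regional CDN node connection pool exhaustion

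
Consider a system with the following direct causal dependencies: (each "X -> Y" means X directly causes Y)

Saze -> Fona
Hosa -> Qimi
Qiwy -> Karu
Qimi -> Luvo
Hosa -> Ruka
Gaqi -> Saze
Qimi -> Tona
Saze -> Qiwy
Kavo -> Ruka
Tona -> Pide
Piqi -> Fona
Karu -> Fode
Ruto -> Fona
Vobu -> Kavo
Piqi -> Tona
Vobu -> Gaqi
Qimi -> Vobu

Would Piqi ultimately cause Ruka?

Piqi leads to Tona, Pide, Fona; Ruka is not among them.

No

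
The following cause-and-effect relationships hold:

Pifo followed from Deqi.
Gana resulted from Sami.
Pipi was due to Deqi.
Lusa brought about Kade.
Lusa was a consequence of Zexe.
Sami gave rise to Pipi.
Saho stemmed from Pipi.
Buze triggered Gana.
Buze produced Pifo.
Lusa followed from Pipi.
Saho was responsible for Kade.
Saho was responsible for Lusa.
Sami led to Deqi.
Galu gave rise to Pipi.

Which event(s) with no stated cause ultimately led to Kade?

Tracing upstream from Kade: Kade ← Lusa ← Zexe.
A separate upstream branch: Kade ← Saho ← Pipi ← Galu.
A separate upstream branch: Kade ← Saho ← Pipi ← Sami.
Each of those chain origins has no stated cause.

Galu, Sami, Zexe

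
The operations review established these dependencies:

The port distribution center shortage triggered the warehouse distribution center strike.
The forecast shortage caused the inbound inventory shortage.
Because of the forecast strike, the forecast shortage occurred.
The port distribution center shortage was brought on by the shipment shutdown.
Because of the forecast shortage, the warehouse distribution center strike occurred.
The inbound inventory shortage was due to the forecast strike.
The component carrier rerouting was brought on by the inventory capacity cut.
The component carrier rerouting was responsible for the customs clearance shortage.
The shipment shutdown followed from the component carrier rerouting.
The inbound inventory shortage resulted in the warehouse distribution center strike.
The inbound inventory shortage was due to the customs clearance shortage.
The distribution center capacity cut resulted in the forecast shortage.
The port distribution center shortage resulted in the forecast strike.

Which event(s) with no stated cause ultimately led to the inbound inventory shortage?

the distribution center capacity cut, the inventory capacity cut

Tracing upstream from the inbound inventory shortage: the inbound inventory shortage ← the customs clearance shortage ← the component carrier rerouting ← the inventory capacity cut.
A separate upstream branch: the inbound inventory shortage ← the forecast shortage ← the distribution center capacity cut.
Each of those chain origins has no stated cause.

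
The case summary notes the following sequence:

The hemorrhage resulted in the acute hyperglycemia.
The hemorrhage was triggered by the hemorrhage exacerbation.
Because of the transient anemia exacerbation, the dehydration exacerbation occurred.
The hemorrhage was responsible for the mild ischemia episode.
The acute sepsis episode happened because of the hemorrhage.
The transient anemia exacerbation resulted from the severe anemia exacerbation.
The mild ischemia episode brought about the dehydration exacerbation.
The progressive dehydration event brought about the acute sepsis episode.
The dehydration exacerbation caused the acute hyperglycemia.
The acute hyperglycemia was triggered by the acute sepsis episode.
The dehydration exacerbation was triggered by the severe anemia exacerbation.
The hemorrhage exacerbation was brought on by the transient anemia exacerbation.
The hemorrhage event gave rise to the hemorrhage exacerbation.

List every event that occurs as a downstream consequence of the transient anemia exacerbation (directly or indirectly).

the acute hyperglycemia, the acute sepsis episode, the dehydration exacerbation, the hemorrhage, the hemorrhage exacerbation, the mild ischemia episode

Direct effects: the hemorrhage exacerbation, the dehydration exacerbation.
2 steps out: the hemorrhage, the acute hyperglycemia.
3 steps out: the acute sepsis episode, the mild ischemia episode.
Not reachable from it: the severe anemia exacerbation, the hemorrhage event, the progressive dehydration event.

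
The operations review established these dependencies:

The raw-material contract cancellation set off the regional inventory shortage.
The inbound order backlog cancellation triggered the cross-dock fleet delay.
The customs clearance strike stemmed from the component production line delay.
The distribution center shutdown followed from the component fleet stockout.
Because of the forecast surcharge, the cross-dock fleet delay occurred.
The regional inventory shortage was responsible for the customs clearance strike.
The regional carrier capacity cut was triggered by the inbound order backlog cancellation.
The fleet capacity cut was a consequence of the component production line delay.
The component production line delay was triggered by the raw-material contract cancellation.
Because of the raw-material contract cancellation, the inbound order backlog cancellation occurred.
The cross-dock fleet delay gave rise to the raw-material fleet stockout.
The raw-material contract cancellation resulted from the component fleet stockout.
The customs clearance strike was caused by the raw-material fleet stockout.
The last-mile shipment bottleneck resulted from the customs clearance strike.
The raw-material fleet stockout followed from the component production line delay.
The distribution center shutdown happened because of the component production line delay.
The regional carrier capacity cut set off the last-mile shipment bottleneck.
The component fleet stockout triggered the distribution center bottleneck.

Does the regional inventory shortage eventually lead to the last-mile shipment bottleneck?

There is a causal chain: the regional inventory shortage → the customs clearance strike → the last-mile shipment bottleneck.

Yes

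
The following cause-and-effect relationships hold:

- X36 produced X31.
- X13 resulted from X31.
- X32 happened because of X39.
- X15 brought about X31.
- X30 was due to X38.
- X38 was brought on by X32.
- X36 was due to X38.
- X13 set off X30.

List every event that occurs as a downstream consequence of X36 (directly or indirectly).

Direct effects: X31.
2 steps out: X13.
3 steps out: X30.
Not reachable from it: X39, X32, X38, X15.

X13, X30, X31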